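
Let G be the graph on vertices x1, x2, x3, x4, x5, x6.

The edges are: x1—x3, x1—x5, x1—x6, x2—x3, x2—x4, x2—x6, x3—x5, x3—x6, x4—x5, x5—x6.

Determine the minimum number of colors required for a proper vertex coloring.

4

x1, x3, x5, x6 are mutually adjacent (a clique of size 4), so at least 4 colors are needed.
One proper 4-coloring: x1=Y, x2=G, x3=R, x4=R, x5=G, x6=B. No two adjacent vertices share a color.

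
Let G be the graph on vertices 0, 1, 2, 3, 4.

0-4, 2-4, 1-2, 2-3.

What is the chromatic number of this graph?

2

0 and 4 are adjacent, so at least 2 colors are needed.
2 colors suffice: color a → {0, 2}; color b → {1, 3, 4}. No two adjacent vertices share a color.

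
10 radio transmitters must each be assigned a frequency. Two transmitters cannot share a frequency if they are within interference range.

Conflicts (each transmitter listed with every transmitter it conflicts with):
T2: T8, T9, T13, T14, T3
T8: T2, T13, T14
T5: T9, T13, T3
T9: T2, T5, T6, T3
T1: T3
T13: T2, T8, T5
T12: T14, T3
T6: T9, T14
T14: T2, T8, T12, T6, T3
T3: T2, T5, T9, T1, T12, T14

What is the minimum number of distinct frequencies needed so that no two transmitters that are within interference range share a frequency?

3

T5, T9, T3 pairwise conflict, so at least 3 frequencies are needed.
3 frequencies suffice: frequency 1 → {T8, T6, T3}; frequency 2 → {T9, T1, T13, T14}; frequency 3 → {T2, T5, T12}. No two conflicting transmitters share a frequency.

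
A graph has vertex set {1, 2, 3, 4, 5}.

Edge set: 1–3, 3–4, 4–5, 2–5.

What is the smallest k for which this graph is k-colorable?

2 and 5 are adjacent, so at least 2 colors are needed.
One proper 2-coloring: 1=b, 2=b, 3=a, 4=b, 5=a. Every edge joins two different colors.

2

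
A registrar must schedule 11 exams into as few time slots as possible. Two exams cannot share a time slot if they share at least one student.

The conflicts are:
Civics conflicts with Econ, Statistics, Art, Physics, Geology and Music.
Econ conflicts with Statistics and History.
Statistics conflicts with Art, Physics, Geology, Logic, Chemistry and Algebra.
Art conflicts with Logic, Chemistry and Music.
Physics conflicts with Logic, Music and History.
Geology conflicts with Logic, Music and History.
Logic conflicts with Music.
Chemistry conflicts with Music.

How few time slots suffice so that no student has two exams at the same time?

Art, Logic, Music are mutually in conflict, so at least 3 time slots are needed.
3 time slots suffice: Civics=2, Econ=3, Statistics=1, Art=3, Physics=3, Geology=3, Logic=2, Chemistry=2, Algebra=2, Music=1, History=1. Each listed conflict is separated.

3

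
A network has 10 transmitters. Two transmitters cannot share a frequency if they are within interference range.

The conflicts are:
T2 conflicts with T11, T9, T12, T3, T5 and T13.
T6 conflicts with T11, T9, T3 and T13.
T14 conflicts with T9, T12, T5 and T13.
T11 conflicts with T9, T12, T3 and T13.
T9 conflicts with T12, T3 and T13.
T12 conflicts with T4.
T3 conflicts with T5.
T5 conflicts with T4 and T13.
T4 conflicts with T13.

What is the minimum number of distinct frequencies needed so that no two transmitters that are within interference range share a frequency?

T2, T11, T9, T12 are mutually in conflict, so at least 4 frequencies are needed.
4 frequencies suffice: frequency 1 → {T9, T5}; frequency 2 → {T12, T3, T13}; frequency 3 → {T14, T11, T4}; frequency 4 → {T2, T6}. Each listed conflict is separated.

4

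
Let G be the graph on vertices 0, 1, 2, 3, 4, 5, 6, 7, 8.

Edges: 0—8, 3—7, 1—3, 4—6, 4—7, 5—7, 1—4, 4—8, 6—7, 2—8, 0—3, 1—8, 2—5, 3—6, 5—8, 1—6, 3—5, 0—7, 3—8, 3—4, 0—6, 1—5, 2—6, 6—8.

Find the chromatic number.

1, 3, 4, 6, 8 form a clique, so at least 5 colors are needed.
One proper 5-coloring: 0=yellow, 1=yellow, 2=blue, 3=blue, 4=purple, 5=green, 6=green, 7=red, 8=red. Each edge has distinct colors on its endpoints.

5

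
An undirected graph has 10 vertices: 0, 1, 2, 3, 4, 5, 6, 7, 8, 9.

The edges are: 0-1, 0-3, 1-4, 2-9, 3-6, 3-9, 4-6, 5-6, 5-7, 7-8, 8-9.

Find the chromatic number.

3

The cycle 3-6-4-1-0-3 has odd length 5, so it cannot be 2-colored; at least 3 colors are needed.
3 colors suffice: color red → {2, 3, 4, 5, 8}; color blue → {1, 6, 7, 9}; color green → {0}. Every edge joins two different colors.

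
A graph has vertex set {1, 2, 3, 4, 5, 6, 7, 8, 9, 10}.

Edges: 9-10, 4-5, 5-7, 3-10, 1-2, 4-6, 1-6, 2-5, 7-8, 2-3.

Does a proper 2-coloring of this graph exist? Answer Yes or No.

No

The cycle 1-6-4-5-2-1 has odd length 5, so it cannot be 2-colored; at least 3 colors are needed.
So 2 colors are not enough.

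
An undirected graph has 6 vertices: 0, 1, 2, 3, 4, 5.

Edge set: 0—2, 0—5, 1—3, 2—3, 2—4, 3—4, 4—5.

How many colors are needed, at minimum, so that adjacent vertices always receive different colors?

3

2, 3, 4 form a triangle, so at least 3 colors are needed.
3 colors suffice: color a → {0, 1, 4}; color b → {2, 5}; color c → {3}. Each edge has distinct colors on its endpoints.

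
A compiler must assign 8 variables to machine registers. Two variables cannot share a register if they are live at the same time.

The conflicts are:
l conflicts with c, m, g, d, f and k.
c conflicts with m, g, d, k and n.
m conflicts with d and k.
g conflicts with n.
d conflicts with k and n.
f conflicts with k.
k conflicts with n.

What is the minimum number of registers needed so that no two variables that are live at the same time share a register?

5

l, c, m, d, k all conflict with each other, so at least 5 registers are needed.
5 registers suffice: l=2, c=1, m=5, g=3, d=4, f=1, k=3, n=2. Every pair that conflicts lands in different registers.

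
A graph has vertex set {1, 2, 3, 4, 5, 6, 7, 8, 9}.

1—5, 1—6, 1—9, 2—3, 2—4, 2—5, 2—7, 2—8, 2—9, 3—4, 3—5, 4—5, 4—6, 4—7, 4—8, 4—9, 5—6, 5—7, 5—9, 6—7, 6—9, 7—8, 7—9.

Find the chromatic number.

5

4, 5, 6, 7, 9 form a clique, so at least 5 colors are needed.
5 colors suffice: 1=red, 2=purple, 3=green, 4=red, 5=blue, 6=purple, 7=yellow, 8=blue, 9=green. No two adjacent vertices share a color.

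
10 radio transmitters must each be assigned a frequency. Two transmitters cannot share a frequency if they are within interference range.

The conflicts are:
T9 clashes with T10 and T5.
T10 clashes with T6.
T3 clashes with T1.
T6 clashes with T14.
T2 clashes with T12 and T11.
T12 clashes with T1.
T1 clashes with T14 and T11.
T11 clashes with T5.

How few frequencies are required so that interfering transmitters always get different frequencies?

The cycle T10-T9-T5-T11-T1-T14-T6-T10 has odd length 7, so it cannot be 2-colored; at least 3 frequencies are needed.
Using 3 frequencies: T9=1, T10=2, T3=2, T6=1, T2=1, T12=2, T1=1, T14=2, T11=2, T5=3. No two conflicting transmitters share a frequency.

3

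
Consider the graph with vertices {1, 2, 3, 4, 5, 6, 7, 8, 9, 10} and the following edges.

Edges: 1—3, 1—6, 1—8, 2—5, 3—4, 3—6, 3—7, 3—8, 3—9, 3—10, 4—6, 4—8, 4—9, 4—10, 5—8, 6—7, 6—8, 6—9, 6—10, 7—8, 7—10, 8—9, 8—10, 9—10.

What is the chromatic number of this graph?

6

3, 4, 6, 8, 9, 10 are mutually adjacent (a clique of size 6), so at least 6 colors are needed.
6 colors suffice: color red → {2, 8}; color blue → {5, 6}; color green → {3}; color yellow → {1, 10}; color purple → {4, 7}; color orange → {9}. Every edge joins two different colors.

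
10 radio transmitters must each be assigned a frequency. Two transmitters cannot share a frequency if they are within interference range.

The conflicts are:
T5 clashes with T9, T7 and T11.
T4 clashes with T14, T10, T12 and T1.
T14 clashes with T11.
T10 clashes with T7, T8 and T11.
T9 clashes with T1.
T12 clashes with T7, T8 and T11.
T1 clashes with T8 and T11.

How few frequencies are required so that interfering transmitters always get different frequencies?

T10 and T11 conflict, so at least 2 frequencies are needed.
2 frequencies suffice: frequency 1 → {T4, T9, T7, T8, T11}; frequency 2 → {T5, T14, T10, T12, T1}. Every pair that conflicts lands in different frequencies.

2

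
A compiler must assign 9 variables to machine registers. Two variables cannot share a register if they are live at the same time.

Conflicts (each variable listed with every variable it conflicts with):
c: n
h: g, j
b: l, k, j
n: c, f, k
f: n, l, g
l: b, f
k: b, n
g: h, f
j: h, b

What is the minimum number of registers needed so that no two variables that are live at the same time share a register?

The cycle b-k-n-f-l-b has odd length 5, so it cannot be 2-colored; at least 3 registers are needed.
3 registers suffice: register 1 → {h, b, n}; register 2 → {c, f, k, j}; register 3 → {l, g}. No two conflicting variables share a register.

3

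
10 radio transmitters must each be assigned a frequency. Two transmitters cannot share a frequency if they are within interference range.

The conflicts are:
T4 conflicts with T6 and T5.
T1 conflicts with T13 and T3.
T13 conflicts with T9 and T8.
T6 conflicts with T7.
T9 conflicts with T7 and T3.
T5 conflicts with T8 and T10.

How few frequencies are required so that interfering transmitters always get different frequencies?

3

The cycle T7-T6-T4-T5-T8-T13-T9-T7 has odd length 7, so it cannot be 2-colored; at least 3 frequencies are needed.
Using 3 frequencies: T4=3, T1=2, T13=1, T6=2, T9=2, T5=1, T7=1, T3=1, T8=2, T10=2. Each listed conflict is separated.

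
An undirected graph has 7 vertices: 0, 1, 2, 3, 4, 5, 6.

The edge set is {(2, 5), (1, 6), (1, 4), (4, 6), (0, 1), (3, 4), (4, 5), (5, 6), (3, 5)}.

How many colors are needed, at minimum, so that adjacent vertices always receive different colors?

3

1, 4, 6 form a triangle, so at least 3 colors are needed.
A valid assignment using 3 colors: 0=blue, 1=red, 2=blue, 3=green, 4=blue, 5=red, 6=green. Each edge has distinct colors on its endpoints.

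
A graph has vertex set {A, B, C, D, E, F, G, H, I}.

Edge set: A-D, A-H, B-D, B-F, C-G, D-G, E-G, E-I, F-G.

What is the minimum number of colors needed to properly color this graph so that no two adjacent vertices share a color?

E and I are adjacent, so at least 2 colors are needed.
2 colors suffice: color red → {A, B, G, I}; color blue → {C, D, E, F, H}. No two adjacent vertices share a color.

2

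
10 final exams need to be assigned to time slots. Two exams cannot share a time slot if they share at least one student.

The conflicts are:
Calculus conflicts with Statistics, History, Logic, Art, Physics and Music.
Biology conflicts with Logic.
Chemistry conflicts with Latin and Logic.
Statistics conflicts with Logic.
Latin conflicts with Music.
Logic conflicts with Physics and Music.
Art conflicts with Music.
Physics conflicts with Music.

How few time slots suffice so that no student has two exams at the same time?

4

Calculus, Logic, Physics, Music all conflict with each other, so at least 4 time slots are needed.
A valid assignment using 4 time slots: Calculus=1, Biology=1, Chemistry=3, Statistics=3, Latin=1, History=2, Logic=2, Art=2, Physics=4, Music=3. No two conflicting exams share a time slot.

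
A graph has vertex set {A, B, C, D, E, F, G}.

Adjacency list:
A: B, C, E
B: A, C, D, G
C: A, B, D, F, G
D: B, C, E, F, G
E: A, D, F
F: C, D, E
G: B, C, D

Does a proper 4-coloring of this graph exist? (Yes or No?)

The chromatic number is 4. B, C, D, G are pairwise adjacent (a clique of size 4), so at least 4 colors are needed.
A valid assignment using 4 colors: A=blue, B=green, C=red, D=blue, E=red, F=green, G=yellow.
That is already a proper 4-coloring.

Yes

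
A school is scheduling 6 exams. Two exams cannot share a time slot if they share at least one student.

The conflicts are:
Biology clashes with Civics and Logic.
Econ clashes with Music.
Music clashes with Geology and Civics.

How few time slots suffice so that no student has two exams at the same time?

Music and Geology conflict, so at least 2 time slots are needed.
2 time slots suffice: time slot 1 → {Biology, Music}; time slot 2 → {Econ, Geology, Civics, Logic}. Every pair that conflicts lands in different time slots.

2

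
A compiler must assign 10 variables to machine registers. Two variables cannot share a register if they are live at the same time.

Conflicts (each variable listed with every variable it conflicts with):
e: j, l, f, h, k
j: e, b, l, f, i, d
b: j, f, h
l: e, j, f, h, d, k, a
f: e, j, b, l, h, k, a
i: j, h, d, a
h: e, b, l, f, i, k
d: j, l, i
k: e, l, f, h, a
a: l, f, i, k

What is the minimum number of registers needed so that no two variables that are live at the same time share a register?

5

e, l, f, h, k pairwise conflict, so at least 5 registers are needed.
A valid assignment using 5 registers: e=5, j=3, b=2, l=2, f=1, i=1, h=3, d=4, k=4, a=3. No two conflicting variables share a register.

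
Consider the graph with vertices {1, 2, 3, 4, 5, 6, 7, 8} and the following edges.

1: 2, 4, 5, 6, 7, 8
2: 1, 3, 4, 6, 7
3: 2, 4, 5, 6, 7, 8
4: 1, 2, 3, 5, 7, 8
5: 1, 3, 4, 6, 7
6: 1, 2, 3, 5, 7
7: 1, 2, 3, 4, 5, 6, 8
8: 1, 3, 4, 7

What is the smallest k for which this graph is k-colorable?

1, 2, 6, 7 form a clique, so at least 4 colors are needed.
One proper 4-coloring: 1=blue, 2=yellow, 3=blue, 4=green, 5=yellow, 6=green, 7=red, 8=yellow. Every edge joins two different colors.

4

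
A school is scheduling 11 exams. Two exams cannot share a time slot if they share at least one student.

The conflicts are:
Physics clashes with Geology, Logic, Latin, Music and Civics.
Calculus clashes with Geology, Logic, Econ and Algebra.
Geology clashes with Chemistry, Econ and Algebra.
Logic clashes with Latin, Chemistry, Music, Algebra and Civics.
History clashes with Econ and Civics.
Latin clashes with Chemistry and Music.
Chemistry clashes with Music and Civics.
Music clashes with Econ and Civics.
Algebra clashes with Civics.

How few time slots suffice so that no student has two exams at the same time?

4

Physics, Logic, Music, Civics pairwise conflict, so at least 4 time slots are needed.
A valid assignment using 4 time slots: Physics=4, Calculus=4, Geology=1, Logic=1, History=1, Latin=2, Chemistry=4, Music=3, Econ=2, Algebra=3, Civics=2. Each listed conflict is separated.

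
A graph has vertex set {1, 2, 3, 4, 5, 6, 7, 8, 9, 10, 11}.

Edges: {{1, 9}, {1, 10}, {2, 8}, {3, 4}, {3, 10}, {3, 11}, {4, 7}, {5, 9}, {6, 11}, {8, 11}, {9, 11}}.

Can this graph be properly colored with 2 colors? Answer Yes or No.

No

The cycle 11-9-1-10-3-11 has odd length 5, so it cannot be 2-colored; at least 3 colors are needed.
So 2 colors are not enough.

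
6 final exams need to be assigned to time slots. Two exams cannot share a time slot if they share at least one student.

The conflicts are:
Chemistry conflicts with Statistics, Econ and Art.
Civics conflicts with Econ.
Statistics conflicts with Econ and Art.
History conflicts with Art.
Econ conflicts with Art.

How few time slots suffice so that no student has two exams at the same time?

Chemistry, Statistics, Econ, Art pairwise conflict, so at least 4 time slots are needed.
Using 4 time slots: Chemistry=4, Civics=1, Statistics=3, History=2, Econ=2, Art=1. No two conflicting exams share a time slot.

4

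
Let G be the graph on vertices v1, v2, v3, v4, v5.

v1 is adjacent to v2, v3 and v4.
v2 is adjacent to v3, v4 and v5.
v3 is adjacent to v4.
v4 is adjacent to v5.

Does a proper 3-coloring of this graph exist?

v1, v2, v3, v4 are pairwise adjacent (a clique of size 4), so at least 4 colors are needed.
So 3 colors are not enough.

No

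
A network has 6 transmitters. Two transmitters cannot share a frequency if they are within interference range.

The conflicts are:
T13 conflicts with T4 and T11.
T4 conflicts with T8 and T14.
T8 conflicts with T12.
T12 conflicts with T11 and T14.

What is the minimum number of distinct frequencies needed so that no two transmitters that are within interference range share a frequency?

3

The cycle T13-T11-T12-T14-T4-T13 has odd length 5, so it cannot be 2-colored; at least 3 frequencies are needed.
A valid assignment using 3 frequencies: T13=3, T4=1, T8=2, T12=1, T11=2, T14=2. Each listed conflict is separated.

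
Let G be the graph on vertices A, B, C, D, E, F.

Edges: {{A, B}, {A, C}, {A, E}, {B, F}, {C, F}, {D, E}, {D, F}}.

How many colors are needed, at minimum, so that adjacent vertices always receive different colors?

3

The cycle C-A-E-D-F-C has odd length 5, so it cannot be 2-colored; at least 3 colors are needed.
3 colors suffice: color 1 → {A, F}; color 2 → {B, C, E}; color 3 → {D}. Each edge has distinct colors on its endpoints.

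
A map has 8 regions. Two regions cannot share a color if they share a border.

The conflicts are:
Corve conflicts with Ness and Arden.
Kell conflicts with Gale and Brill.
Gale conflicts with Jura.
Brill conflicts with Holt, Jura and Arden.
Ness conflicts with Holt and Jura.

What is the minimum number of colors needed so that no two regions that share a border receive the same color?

The cycle Ness-Jura-Brill-Arden-Corve-Ness has odd length 5, so it cannot be 2-colored; at least 3 colors are needed.
3 colors suffice: color 1 → {Gale, Brill, Ness}; color 2 → {Kell, Holt, Jura, Arden}; color 3 → {Corve}. Each listed conflict is separated.

3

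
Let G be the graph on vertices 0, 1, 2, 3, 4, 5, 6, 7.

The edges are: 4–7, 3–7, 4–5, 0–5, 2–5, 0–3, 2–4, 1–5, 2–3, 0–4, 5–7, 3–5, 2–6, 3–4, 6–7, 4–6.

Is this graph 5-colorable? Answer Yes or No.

The chromatic number is 4. 3, 4, 5, 7 form a clique, so at least 4 colors are needed.
One proper 4-coloring: 0=d, 1=b, 2=d, 3=c, 4=b, 5=a, 6=a, 7=d.
Since 5 ≥ 4, a proper 5-coloring certainly exists.

Yes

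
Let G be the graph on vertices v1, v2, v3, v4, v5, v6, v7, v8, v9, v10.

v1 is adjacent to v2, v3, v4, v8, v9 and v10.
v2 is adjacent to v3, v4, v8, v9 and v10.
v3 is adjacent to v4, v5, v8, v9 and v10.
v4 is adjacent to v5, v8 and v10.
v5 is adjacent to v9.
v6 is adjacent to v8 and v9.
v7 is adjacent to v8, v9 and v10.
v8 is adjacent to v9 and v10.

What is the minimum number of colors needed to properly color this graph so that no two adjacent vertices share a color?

v1, v2, v3, v4, v8, v10 are mutually adjacent (a clique of size 6), so at least 6 colors are needed.
One proper 6-coloring: v1=5, v2=6, v3=3, v4=2, v5=1, v6=3, v7=3, v8=1, v9=2, v10=4. Each edge has distinct colors on its endpoints.

6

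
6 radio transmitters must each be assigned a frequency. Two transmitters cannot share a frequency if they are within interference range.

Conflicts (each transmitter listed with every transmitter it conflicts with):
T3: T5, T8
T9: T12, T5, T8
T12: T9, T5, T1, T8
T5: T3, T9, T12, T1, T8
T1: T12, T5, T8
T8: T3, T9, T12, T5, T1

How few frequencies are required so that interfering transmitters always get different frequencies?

T9, T12, T5, T8 are mutually in conflict, so at least 4 frequencies are needed.
A valid assignment using 4 frequencies: T3=3, T9=4, T12=3, T5=2, T1=4, T8=1. Each listed conflict is separated.

4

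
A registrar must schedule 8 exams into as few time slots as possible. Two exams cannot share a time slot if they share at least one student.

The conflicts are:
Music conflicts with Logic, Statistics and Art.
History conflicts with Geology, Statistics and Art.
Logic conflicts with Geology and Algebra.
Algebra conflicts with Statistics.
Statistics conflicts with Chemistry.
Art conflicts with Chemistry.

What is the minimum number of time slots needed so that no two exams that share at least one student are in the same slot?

The cycle Geology-History-Statistics-Algebra-Logic-Geology has odd length 5, so it cannot be 2-colored; at least 3 time slots are needed.
3 time slots suffice: Music=2, History=2, Logic=1, Geology=3, Algebra=2, Statistics=1, Art=1, Chemistry=2. Each listed conflict is separated.

3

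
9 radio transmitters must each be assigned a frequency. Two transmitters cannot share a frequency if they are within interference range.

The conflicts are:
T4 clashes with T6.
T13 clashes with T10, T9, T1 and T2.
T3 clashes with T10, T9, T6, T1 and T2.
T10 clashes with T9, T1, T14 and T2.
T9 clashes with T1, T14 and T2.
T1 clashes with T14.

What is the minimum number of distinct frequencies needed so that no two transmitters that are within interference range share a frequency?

T3, T10, T9, T1 pairwise conflict, so at least 4 frequencies are needed.
4 frequencies suffice: T4=2, T13=4, T3=4, T10=1, T9=2, T6=1, T1=3, T14=4, T2=3. No two conflicting transmitters share a frequency.

4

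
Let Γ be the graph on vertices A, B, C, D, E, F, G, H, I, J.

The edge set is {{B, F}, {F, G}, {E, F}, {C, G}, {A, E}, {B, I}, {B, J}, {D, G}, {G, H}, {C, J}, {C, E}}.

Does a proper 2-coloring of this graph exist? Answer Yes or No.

No

The cycle G-F-B-J-C-G has odd length 5, so it cannot be 2-colored; at least 3 colors are needed.
So 2 colors are not enough.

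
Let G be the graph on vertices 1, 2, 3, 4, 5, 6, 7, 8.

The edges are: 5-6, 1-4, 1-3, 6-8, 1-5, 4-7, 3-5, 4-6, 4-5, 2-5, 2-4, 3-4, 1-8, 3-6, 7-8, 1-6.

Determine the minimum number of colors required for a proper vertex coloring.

5

1, 3, 4, 5, 6 form a clique, so at least 5 colors are needed.
5 colors suffice: color red → {4, 8}; color blue → {5, 7}; color green → {2, 6}; color yellow → {1}; color purple → {3}. No two adjacent vertices share a color.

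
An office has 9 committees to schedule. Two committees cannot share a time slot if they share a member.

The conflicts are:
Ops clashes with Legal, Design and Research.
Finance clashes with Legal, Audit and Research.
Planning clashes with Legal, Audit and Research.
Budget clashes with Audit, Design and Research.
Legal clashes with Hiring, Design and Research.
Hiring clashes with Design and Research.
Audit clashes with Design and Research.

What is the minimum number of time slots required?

3

Finance, Audit, Research all conflict with each other, so at least 3 time slots are needed.
Using 3 time slots: Ops=3, Finance=3, Planning=3, Budget=3, Legal=2, Hiring=3, Audit=2, Design=1, Research=1. Each listed conflict is separated.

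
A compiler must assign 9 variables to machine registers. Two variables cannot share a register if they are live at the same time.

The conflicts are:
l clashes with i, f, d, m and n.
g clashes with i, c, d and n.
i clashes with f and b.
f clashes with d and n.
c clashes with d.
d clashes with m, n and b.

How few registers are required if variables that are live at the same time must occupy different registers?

l, f, d, n all conflict with each other, so at least 4 registers are needed.
Using 4 registers: l=2, g=2, i=1, f=4, c=3, d=1, m=3, n=3, b=2. No two conflicting variables share a register.

4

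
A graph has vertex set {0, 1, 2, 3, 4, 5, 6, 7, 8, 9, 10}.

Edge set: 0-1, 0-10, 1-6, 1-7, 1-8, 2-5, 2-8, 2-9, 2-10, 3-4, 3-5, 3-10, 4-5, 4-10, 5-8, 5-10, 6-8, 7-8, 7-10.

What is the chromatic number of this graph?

4

3, 4, 5, 10 are mutually adjacent (a clique of size 4), so at least 4 colors are needed.
A valid assignment using 4 colors: 0=green, 1=blue, 2=green, 3=green, 4=yellow, 5=blue, 6=green, 7=green, 8=red, 9=red, 10=red. No two adjacent vertices share a color.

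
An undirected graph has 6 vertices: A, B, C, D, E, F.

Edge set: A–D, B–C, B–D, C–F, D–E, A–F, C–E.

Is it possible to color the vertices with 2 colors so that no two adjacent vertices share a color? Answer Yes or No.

No

The cycle D-E-C-F-A-D has odd length 5, so it cannot be 2-colored; at least 3 colors are needed.
So 2 colors are not enough.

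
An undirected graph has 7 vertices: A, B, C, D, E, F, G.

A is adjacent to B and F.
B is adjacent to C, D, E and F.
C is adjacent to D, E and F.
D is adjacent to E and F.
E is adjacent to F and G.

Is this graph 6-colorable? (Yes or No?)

The chromatic number is 5. B, C, D, E, F are pairwise adjacent (a clique of size 5), so at least 5 colors are needed.
5 colors suffice: color 1 → {A, E}; color 2 → {B, G}; color 3 → {F}; color 4 → {D}; color 5 → {C}.
Since 6 ≥ 5, a proper 6-coloring certainly exists.

Yes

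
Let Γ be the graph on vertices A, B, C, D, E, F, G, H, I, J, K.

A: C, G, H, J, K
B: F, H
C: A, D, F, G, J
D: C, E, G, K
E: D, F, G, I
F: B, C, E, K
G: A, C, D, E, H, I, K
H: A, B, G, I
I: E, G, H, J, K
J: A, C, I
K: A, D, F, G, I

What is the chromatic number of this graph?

G, H, I are pairwise adjacent, so at least 3 colors are needed.
3 colors suffice: color 1 → {F, G, J}; color 2 → {A, B, D, I}; color 3 → {C, E, H, K}. Each edge has distinct colors on its endpoints.

3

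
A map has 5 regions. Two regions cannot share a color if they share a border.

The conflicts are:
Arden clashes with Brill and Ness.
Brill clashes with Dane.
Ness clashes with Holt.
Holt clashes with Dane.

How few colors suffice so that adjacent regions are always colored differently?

The cycle Arden-Brill-Dane-Holt-Ness-Arden has odd length 5, so it cannot be 2-colored; at least 3 colors are needed.
3 colors suffice: color 1 → {Ness, Dane}; color 2 → {Brill, Holt}; color 3 → {Arden}. Every pair that conflicts lands in different colors.

3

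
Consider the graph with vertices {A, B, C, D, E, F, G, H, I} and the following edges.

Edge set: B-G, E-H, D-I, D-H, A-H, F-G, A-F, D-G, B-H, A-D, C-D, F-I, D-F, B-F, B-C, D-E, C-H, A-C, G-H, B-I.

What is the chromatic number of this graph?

4

A, C, D, H form a clique, so at least 4 colors are needed.
4 colors suffice: color red → {B, D}; color blue → {F, H}; color green → {C, E, G, I}; color yellow → {A}. No two adjacent vertices share a color.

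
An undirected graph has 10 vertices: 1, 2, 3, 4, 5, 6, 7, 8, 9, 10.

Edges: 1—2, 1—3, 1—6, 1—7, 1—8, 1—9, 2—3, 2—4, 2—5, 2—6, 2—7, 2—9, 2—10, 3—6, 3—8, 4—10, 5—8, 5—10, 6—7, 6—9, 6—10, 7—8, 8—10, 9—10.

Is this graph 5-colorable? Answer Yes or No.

The chromatic number is 4. 1, 2, 3, 6 are pairwise adjacent (a clique of size 4), so at least 4 colors are needed.
4 colors suffice: color red → {2, 8}; color blue → {4, 5, 6}; color green → {1, 10}; color yellow → {3, 7, 9}.
Since 5 ≥ 4, a proper 5-coloring certainly exists.

Yes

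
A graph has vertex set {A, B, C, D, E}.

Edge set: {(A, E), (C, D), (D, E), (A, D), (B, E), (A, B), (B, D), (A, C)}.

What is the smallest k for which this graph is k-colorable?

A, B, D, E are pairwise adjacent (a clique of size 4), so at least 4 colors are needed.
One proper 4-coloring: A=2, B=3, C=3, D=1, E=4. Each edge has distinct colors on its endpoints.

4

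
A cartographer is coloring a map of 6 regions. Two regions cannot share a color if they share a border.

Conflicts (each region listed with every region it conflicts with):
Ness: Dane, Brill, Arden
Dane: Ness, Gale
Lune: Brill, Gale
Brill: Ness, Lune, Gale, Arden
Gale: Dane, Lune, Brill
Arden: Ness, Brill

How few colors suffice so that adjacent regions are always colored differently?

Lune, Brill, Gale pairwise conflict, so at least 3 colors are needed.
One proper 3-coloring: Ness=2, Dane=1, Lune=3, Brill=1, Gale=2, Arden=3. Every pair that conflicts lands in different colors.

3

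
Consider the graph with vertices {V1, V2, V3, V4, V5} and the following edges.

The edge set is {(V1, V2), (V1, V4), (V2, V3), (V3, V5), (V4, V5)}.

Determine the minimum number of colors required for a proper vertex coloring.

The cycle V5-V3-V2-V1-V4-V5 has odd length 5, so it cannot be 2-colored; at least 3 colors are needed.
A valid assignment using 3 colors: V1=2, V2=1, V3=2, V4=1, V5=3. Every edge joins two different colors.

3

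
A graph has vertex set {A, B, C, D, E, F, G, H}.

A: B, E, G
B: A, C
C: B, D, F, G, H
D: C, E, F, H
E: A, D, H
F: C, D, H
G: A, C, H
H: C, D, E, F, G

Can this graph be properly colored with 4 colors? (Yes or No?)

The chromatic number is 4. C, D, F, H are pairwise adjacent (a clique of size 4), so at least 4 colors are needed.
4 colors suffice: color red → {A, H}; color blue → {C, E}; color green → {B, D, G}; color yellow → {F}.
That is already a proper 4-coloring.

Yes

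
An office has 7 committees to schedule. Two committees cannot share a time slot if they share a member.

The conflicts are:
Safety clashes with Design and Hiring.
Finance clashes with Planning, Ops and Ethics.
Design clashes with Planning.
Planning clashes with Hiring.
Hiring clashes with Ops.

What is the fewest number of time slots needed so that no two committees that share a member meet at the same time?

2

Finance and Ethics conflict, so at least 2 time slots are needed.
A valid assignment using 2 time slots: Safety=2, Finance=1, Design=1, Planning=2, Hiring=1, Ops=2, Ethics=2. Every pair that conflicts lands in different time slots.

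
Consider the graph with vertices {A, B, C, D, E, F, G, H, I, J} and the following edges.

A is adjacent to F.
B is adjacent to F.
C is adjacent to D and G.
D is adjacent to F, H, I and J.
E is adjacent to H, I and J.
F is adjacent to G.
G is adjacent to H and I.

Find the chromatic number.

D and F are adjacent, so at least 2 colors are needed.
A valid assignment using 2 colors: A=1, B=1, C=2, D=1, E=1, F=2, G=1, H=2, I=2, J=2. No two adjacent vertices share a color.

2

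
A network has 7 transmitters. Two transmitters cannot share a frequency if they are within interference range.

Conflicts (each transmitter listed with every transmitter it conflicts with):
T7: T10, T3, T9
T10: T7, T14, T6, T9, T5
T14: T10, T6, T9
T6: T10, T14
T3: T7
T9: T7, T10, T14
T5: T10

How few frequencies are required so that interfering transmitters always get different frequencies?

T10, T14, T6 all conflict with each other, so at least 3 frequencies are needed.
3 frequencies suffice: frequency 1 → {T10, T3}; frequency 2 → {T7, T14, T5}; frequency 3 → {T6, T9}. Every pair that conflicts lands in different frequencies.

3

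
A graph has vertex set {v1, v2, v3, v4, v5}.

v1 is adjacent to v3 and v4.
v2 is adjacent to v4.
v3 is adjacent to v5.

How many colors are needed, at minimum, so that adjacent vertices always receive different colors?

v1 and v4 are adjacent, so at least 2 colors are needed.
2 colors suffice: color 1 → {v3, v4}; color 2 → {v1, v2, v5}. Each edge has distinct colors on its endpoints.

2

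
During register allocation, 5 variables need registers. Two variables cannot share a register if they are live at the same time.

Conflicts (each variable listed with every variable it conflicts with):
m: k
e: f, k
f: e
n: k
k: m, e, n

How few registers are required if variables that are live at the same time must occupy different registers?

2

m and k conflict, so at least 2 registers are needed.
2 registers suffice: register 1 → {f, k}; register 2 → {m, e, n}. Each listed conflict is separated.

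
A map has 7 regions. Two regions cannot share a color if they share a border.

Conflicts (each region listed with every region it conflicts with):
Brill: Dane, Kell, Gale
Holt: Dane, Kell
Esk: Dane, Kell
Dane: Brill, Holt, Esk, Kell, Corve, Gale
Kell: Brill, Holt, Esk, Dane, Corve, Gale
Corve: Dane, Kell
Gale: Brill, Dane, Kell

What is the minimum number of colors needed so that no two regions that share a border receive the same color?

Brill, Dane, Kell, Gale pairwise conflict, so at least 4 colors are needed.
One proper 4-coloring: Brill=3, Holt=3, Esk=3, Dane=1, Kell=2, Corve=3, Gale=4. Every pair that conflicts lands in different colors.

4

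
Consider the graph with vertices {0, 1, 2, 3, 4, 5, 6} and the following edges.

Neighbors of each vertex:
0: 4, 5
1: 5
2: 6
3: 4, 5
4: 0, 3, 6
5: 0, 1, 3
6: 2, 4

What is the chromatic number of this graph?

1 and 5 are adjacent, so at least 2 colors are needed.
2 colors suffice: color a → {2, 4, 5}; color b → {0, 1, 3, 6}. Every edge joins two different colors.

2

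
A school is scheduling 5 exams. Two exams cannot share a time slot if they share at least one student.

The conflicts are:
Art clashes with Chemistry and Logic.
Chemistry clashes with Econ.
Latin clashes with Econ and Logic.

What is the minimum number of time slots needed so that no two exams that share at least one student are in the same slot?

3

The cycle Econ-Chemistry-Art-Logic-Latin-Econ has odd length 5, so it cannot be 2-colored; at least 3 time slots are needed.
Using 3 time slots: Art=1, Chemistry=2, Latin=1, Econ=3, Logic=2. Every pair that conflicts lands in different time slots.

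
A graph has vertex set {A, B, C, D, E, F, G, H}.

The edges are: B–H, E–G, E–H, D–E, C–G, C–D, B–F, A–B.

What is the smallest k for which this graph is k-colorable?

A and B are adjacent, so at least 2 colors are needed.
One proper 2-coloring: A=blue, B=red, C=red, D=blue, E=red, F=blue, G=blue, H=blue. Every edge joins two different colors.

2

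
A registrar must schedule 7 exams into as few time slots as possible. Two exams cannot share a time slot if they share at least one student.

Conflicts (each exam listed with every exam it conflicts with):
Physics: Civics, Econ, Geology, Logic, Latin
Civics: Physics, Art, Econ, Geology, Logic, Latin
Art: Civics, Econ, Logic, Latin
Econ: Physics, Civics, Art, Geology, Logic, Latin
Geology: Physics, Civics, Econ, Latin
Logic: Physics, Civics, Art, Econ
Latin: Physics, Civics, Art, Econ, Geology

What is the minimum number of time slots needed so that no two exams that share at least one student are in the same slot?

5

Physics, Civics, Econ, Geology, Latin all conflict with each other, so at least 5 time slots are needed.
5 time slots suffice: time slot 1 → {Civics}; time slot 2 → {Econ}; time slot 3 → {Physics, Art}; time slot 4 → {Logic, Latin}; time slot 5 → {Geology}. No two conflicting exams share a time slot.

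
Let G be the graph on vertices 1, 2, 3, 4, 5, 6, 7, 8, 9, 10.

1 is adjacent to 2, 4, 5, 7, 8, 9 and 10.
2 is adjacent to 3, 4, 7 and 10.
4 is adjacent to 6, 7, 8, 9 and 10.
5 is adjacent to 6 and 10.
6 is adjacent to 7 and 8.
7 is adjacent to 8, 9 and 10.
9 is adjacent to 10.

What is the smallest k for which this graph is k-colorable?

5

1, 2, 4, 7, 10 are pairwise adjacent (a clique of size 5), so at least 5 colors are needed.
5 colors suffice: color a → {1, 3, 6}; color b → {5, 7}; color c → {4}; color d → {8, 10}; color e → {2, 9}. Every edge joins two different colors.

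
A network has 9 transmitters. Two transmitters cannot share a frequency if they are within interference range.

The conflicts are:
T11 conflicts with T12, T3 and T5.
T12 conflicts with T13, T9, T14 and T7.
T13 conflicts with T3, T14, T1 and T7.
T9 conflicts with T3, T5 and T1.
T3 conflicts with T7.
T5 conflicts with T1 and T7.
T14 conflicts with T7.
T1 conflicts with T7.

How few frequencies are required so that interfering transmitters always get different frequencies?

T12, T13, T14, T7 pairwise conflict, so at least 4 frequencies are needed.
4 frequencies suffice: T11=1, T12=2, T13=3, T9=1, T3=2, T5=3, T14=4, T1=2, T7=1. Every pair that conflicts lands in different frequencies.

4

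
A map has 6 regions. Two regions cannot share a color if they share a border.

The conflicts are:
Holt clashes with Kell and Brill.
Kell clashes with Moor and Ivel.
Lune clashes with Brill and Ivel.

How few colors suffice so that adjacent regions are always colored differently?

3

The cycle Kell-Ivel-Lune-Brill-Holt-Kell has odd length 5, so it cannot be 2-colored; at least 3 colors are needed.
One proper 3-coloring: Holt=2, Kell=1, Moor=2, Lune=1, Brill=3, Ivel=2. No two conflicting regions share a color.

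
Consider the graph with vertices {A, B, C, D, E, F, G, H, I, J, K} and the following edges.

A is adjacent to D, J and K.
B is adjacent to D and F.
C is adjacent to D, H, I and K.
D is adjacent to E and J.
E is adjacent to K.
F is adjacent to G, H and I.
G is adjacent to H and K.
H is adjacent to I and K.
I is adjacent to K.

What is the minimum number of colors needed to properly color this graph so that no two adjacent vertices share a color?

C, H, I, K are pairwise adjacent (a clique of size 4), so at least 4 colors are needed.
4 colors suffice: A=blue, B=blue, C=yellow, D=red, E=blue, F=red, G=green, H=blue, I=green, J=green, K=red. Every edge joins two different colors.

4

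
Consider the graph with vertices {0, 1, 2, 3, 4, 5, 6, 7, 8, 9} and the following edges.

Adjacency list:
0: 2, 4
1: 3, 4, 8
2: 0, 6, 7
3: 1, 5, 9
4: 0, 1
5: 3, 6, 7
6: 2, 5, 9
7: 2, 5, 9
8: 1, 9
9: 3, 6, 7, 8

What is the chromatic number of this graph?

3

The cycle 0-2-6-5-3-1-4-0 has odd length 7, so it cannot be 2-colored; at least 3 colors are needed.
3 colors suffice: color red → {1, 2, 5, 9}; color blue → {0, 3, 6, 7, 8}; color green → {4}. Every edge joins two different colors.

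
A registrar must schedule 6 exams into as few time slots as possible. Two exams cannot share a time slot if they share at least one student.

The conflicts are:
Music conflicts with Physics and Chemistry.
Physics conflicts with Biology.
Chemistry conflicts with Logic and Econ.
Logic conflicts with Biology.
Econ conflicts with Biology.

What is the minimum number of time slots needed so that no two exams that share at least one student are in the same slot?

3

The cycle Physics-Music-Chemistry-Econ-Biology-Physics has odd length 5, so it cannot be 2-colored; at least 3 time slots are needed.
3 time slots suffice: time slot 1 → {Chemistry, Biology}; time slot 2 → {Physics, Logic, Econ}; time slot 3 → {Music}. Each listed conflict is separated.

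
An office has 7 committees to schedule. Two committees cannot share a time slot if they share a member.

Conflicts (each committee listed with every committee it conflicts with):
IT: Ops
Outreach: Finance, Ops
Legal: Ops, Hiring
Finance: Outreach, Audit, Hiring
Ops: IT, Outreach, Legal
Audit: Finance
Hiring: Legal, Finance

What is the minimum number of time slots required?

3

The cycle Hiring-Legal-Ops-Outreach-Finance-Hiring has odd length 5, so it cannot be 2-colored; at least 3 time slots are needed.
3 time slots suffice: time slot 1 → {Finance, Ops}; time slot 2 → {IT, Outreach, Legal, Audit}; time slot 3 → {Hiring}. No two conflicting committees share a time slot.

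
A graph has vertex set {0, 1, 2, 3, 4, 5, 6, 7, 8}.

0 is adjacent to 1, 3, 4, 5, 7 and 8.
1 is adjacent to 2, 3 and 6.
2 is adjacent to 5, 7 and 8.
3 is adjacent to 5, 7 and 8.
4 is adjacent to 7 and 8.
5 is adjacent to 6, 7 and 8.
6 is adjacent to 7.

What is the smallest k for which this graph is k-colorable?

4

0, 3, 5, 8 are mutually adjacent (a clique of size 4), so at least 4 colors are needed.
4 colors suffice: color a → {1, 4, 5}; color b → {7, 8}; color c → {0, 2, 6}; color d → {3}. Every edge joins two different colors.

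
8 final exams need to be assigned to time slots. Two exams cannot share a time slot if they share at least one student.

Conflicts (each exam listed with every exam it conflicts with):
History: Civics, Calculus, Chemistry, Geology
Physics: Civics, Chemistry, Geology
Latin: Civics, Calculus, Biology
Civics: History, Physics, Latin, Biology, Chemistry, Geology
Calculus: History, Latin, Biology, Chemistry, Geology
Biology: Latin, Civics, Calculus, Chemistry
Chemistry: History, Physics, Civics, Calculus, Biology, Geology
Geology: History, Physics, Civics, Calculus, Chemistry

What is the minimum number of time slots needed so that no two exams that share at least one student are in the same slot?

4

History, Calculus, Chemistry, Geology pairwise conflict, so at least 4 time slots are needed.
Using 4 time slots: History=4, Physics=4, Latin=2, Civics=1, Calculus=1, Biology=3, Chemistry=2, Geology=3. Every pair that conflicts lands in different time slots.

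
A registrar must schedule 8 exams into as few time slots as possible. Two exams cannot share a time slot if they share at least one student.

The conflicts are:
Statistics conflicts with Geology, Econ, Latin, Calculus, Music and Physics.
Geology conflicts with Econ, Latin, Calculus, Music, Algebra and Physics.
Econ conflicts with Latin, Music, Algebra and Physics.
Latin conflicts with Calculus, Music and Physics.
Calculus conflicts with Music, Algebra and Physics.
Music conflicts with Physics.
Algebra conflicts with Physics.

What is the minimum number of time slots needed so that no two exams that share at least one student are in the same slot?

6

Statistics, Geology, Latin, Calculus, Music, Physics all conflict with each other, so at least 6 time slots are needed.
6 time slots suffice: Statistics=3, Geology=1, Econ=4, Latin=6, Calculus=4, Music=5, Algebra=3, Physics=2. No two conflicting exams share a time slot.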